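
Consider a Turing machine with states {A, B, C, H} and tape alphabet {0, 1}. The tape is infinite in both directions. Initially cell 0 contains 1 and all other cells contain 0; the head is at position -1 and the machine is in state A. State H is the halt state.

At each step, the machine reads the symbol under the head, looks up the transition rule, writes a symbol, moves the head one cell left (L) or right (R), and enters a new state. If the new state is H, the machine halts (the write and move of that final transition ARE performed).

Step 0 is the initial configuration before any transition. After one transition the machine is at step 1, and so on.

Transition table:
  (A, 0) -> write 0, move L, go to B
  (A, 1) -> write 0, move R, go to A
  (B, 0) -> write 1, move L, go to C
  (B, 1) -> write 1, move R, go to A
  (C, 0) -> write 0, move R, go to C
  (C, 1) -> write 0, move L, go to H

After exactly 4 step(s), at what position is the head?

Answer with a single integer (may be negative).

Answer: -3

Derivation:
Step 1: in state A at pos -1, read 0 -> (A,0)->write 0,move L,goto B. Now: state=B, head=-2, tape[-3..1]=00010 (head:  ^)
Step 2: in state B at pos -2, read 0 -> (B,0)->write 1,move L,goto C. Now: state=C, head=-3, tape[-4..1]=001010 (head:  ^)
Step 3: in state C at pos -3, read 0 -> (C,0)->write 0,move R,goto C. Now: state=C, head=-2, tape[-4..1]=001010 (head:   ^)
Step 4: in state C at pos -2, read 1 -> (C,1)->write 0,move L,goto H. Now: state=H, head=-3, tape[-4..1]=000010 (head:  ^)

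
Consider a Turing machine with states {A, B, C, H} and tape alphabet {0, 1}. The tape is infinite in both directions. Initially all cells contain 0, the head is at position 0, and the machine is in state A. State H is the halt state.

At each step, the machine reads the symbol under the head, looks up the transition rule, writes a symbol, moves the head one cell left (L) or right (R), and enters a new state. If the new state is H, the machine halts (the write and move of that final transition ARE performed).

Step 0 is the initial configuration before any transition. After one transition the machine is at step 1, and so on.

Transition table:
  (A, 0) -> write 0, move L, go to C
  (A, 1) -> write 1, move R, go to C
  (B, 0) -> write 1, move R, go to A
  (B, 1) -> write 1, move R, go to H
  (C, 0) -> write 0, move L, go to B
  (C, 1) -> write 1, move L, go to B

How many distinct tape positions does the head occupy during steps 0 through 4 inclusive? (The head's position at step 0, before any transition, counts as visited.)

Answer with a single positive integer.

Step 1: in state A at pos 0, read 0 -> (A,0)->write 0,move L,goto C. Now: state=C, head=-1, tape[-2..1]=0000 (head:  ^)
Step 2: in state C at pos -1, read 0 -> (C,0)->write 0,move L,goto B. Now: state=B, head=-2, tape[-3..1]=00000 (head:  ^)
Step 3: in state B at pos -2, read 0 -> (B,0)->write 1,move R,goto A. Now: state=A, head=-1, tape[-3..1]=01000 (head:   ^)
Step 4: in state A at pos -1, read 0 -> (A,0)->write 0,move L,goto C. Now: state=C, head=-2, tape[-3..1]=01000 (head:  ^)
Head positions at steps 0..4: starting at 0, distinct positions visited = {-2, -1, 0} -> 3 position(s)

Answer: 3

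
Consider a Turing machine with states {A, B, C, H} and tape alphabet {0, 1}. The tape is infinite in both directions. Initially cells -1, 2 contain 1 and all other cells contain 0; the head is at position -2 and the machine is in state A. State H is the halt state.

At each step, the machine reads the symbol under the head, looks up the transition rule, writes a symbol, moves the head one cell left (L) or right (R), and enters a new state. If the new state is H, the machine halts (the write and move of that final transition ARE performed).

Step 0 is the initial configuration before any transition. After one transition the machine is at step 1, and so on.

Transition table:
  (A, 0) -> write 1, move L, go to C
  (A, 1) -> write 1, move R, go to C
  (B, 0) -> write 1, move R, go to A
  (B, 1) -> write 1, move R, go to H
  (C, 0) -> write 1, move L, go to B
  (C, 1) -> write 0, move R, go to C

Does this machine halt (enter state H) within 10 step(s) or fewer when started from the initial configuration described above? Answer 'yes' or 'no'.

Answer: no

Derivation:
Step 1: in state A at pos -2, read 0 -> (A,0)->write 1,move L,goto C. Now: state=C, head=-3, tape[-4..3]=00110010 (head:  ^)
Step 2: in state C at pos -3, read 0 -> (C,0)->write 1,move L,goto B. Now: state=B, head=-4, tape[-5..3]=001110010 (head:  ^)
Step 3: in state B at pos -4, read 0 -> (B,0)->write 1,move R,goto A. Now: state=A, head=-3, tape[-5..3]=011110010 (head:   ^)
Step 4: in state A at pos -3, read 1 -> (A,1)->write 1,move R,goto C. Now: state=C, head=-2, tape[-5..3]=011110010 (head:    ^)
Step 5: in state C at pos -2, read 1 -> (C,1)->write 0,move R,goto C. Now: state=C, head=-1, tape[-5..3]=011010010 (head:     ^)
Step 6: in state C at pos -1, read 1 -> (C,1)->write 0,move R,goto C. Now: state=C, head=0, tape[-5..3]=011000010 (head:      ^)
Step 7: in state C at pos 0, read 0 -> (C,0)->write 1,move L,goto B. Now: state=B, head=-1, tape[-5..3]=011001010 (head:     ^)
Step 8: in state B at pos -1, read 0 -> (B,0)->write 1,move R,goto A. Now: state=A, head=0, tape[-5..3]=011011010 (head:      ^)
Step 9: in state A at pos 0, read 1 -> (A,1)->write 1,move R,goto C. Now: state=C, head=1, tape[-5..3]=011011010 (head:       ^)
Step 10: in state C at pos 1, read 0 -> (C,0)->write 1,move L,goto B. Now: state=B, head=0, tape[-5..3]=011011110 (head:      ^)
After 10 step(s): state = B (not H) -> not halted within 10 -> no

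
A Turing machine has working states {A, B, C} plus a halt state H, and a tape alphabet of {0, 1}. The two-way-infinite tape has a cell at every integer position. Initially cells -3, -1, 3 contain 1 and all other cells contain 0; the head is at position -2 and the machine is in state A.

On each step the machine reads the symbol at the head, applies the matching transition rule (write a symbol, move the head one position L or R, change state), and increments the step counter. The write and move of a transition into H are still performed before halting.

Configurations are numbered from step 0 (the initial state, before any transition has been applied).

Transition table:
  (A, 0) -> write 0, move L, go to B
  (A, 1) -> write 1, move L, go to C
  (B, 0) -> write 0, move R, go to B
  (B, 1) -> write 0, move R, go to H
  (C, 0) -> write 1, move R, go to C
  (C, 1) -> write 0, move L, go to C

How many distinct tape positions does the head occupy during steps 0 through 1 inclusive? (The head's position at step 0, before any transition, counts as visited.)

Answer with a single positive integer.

Answer: 2

Derivation:
Step 1: in state A at pos -2, read 0 -> (A,0)->write 0,move L,goto B. Now: state=B, head=-3, tape[-4..4]=010100010 (head:  ^)
Head positions at steps 0..1: starting at -2, distinct positions visited = {-3, -2} -> 2 position(s)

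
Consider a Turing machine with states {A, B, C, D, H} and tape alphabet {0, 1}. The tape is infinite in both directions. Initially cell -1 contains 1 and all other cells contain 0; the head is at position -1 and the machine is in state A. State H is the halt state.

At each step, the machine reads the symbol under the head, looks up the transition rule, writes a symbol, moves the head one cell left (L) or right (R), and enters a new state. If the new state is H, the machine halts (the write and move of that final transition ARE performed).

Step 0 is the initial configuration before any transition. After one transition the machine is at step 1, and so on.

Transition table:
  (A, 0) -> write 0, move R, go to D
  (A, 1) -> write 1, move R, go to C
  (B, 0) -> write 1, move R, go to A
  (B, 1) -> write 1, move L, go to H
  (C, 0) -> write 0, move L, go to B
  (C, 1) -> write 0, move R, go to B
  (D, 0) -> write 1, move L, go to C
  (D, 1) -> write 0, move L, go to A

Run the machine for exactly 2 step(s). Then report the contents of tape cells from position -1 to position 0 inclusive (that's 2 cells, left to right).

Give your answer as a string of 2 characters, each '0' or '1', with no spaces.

Step 1: in state A at pos -1, read 1 -> (A,1)->write 1,move R,goto C. Now: state=C, head=0, tape[-2..1]=0100 (head:   ^)
Step 2: in state C at pos 0, read 0 -> (C,0)->write 0,move L,goto B. Now: state=B, head=-1, tape[-2..1]=0100 (head:  ^)

Answer: 10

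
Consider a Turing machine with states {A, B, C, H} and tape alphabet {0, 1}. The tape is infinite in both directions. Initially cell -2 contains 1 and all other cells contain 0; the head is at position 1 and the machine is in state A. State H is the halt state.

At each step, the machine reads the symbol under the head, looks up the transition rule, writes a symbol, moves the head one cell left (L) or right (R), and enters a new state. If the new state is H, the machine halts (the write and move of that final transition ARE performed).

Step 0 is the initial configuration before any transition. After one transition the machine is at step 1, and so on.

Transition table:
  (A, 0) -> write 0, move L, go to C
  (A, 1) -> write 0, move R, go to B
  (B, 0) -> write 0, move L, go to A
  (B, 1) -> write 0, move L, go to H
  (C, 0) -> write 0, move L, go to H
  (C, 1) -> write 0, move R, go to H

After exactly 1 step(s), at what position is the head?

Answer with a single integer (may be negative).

Answer: 0

Derivation:
Step 1: in state A at pos 1, read 0 -> (A,0)->write 0,move L,goto C. Now: state=C, head=0, tape[-3..2]=010000 (head:    ^)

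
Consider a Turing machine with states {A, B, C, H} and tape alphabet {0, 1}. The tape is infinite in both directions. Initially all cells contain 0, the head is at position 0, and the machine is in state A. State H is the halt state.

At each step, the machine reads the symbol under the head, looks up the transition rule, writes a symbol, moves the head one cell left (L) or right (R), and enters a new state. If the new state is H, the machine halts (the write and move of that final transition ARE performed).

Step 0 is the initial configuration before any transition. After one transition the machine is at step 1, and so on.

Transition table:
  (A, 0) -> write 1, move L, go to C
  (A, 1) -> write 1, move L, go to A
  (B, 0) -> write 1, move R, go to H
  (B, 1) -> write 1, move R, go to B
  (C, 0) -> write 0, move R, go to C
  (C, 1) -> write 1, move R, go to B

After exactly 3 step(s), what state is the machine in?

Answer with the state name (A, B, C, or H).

Step 1: in state A at pos 0, read 0 -> (A,0)->write 1,move L,goto C. Now: state=C, head=-1, tape[-2..1]=0010 (head:  ^)
Step 2: in state C at pos -1, read 0 -> (C,0)->write 0,move R,goto C. Now: state=C, head=0, tape[-2..1]=0010 (head:   ^)
Step 3: in state C at pos 0, read 1 -> (C,1)->write 1,move R,goto B. Now: state=B, head=1, tape[-2..2]=00100 (head:    ^)

Answer: B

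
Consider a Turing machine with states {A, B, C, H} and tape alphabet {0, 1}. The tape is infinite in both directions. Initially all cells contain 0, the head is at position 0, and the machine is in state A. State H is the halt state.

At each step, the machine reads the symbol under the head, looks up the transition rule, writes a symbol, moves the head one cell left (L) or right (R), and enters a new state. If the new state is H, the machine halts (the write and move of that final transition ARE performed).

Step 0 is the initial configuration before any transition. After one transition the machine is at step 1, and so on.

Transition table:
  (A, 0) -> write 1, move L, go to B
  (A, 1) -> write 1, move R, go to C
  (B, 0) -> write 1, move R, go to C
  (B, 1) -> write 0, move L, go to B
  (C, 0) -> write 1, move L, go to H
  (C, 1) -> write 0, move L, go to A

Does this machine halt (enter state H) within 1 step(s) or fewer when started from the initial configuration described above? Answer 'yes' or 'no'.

Answer: no

Derivation:
Step 1: in state A at pos 0, read 0 -> (A,0)->write 1,move L,goto B. Now: state=B, head=-1, tape[-2..1]=0010 (head:  ^)
After 1 step(s): state = B (not H) -> not halted within 1 -> no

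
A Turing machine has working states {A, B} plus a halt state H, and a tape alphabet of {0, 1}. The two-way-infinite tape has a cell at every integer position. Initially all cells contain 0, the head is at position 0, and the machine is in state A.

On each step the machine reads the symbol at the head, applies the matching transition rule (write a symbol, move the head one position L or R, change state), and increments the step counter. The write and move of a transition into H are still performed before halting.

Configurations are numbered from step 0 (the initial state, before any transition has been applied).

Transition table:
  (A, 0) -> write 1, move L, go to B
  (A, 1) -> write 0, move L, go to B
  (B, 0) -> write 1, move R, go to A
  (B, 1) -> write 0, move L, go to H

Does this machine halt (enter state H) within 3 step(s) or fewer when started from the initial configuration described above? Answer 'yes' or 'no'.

Answer: no

Derivation:
Step 1: in state A at pos 0, read 0 -> (A,0)->write 1,move L,goto B. Now: state=B, head=-1, tape[-2..1]=0010 (head:  ^)
Step 2: in state B at pos -1, read 0 -> (B,0)->write 1,move R,goto A. Now: state=A, head=0, tape[-2..1]=0110 (head:   ^)
Step 3: in state A at pos 0, read 1 -> (A,1)->write 0,move L,goto B. Now: state=B, head=-1, tape[-2..1]=0100 (head:  ^)
After 3 step(s): state = B (not H) -> not halted within 3 -> no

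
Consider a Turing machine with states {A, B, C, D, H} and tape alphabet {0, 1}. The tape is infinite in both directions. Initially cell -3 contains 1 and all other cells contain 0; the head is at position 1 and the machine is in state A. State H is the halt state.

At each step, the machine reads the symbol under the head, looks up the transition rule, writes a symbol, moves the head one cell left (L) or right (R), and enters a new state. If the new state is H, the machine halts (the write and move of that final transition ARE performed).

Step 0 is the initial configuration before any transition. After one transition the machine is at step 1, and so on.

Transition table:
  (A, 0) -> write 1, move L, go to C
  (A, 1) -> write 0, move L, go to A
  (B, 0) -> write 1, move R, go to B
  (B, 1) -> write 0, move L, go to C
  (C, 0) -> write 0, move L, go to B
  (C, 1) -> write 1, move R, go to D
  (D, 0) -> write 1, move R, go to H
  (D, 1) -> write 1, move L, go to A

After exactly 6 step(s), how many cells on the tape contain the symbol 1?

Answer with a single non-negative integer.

Step 1: in state A at pos 1, read 0 -> (A,0)->write 1,move L,goto C. Now: state=C, head=0, tape[-4..2]=0100010 (head:     ^)
Step 2: in state C at pos 0, read 0 -> (C,0)->write 0,move L,goto B. Now: state=B, head=-1, tape[-4..2]=0100010 (head:    ^)
Step 3: in state B at pos -1, read 0 -> (B,0)->write 1,move R,goto B. Now: state=B, head=0, tape[-4..2]=0101010 (head:     ^)
Step 4: in state B at pos 0, read 0 -> (B,0)->write 1,move R,goto B. Now: state=B, head=1, tape[-4..2]=0101110 (head:      ^)
Step 5: in state B at pos 1, read 1 -> (B,1)->write 0,move L,goto C. Now: state=C, head=0, tape[-4..2]=0101100 (head:     ^)
Step 6: in state C at pos 0, read 1 -> (C,1)->write 1,move R,goto D. Now: state=D, head=1, tape[-4..2]=0101100 (head:      ^)
Cells containing 1 after step 6: {-3, -1, 0} -> 3 cell(s)

Answer: 3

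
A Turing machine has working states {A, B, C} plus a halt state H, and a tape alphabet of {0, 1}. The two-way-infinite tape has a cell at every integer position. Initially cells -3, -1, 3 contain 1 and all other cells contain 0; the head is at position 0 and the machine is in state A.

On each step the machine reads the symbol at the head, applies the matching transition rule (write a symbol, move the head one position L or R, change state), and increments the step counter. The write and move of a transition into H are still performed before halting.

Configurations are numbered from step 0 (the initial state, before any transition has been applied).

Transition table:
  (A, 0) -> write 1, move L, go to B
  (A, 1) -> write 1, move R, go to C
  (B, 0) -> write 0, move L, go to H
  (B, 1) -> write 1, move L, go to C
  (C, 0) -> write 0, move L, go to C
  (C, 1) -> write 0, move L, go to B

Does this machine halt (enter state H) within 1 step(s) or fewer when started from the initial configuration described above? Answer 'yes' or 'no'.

Answer: no

Derivation:
Step 1: in state A at pos 0, read 0 -> (A,0)->write 1,move L,goto B. Now: state=B, head=-1, tape[-4..4]=010110010 (head:    ^)
After 1 step(s): state = B (not H) -> not halted within 1 -> no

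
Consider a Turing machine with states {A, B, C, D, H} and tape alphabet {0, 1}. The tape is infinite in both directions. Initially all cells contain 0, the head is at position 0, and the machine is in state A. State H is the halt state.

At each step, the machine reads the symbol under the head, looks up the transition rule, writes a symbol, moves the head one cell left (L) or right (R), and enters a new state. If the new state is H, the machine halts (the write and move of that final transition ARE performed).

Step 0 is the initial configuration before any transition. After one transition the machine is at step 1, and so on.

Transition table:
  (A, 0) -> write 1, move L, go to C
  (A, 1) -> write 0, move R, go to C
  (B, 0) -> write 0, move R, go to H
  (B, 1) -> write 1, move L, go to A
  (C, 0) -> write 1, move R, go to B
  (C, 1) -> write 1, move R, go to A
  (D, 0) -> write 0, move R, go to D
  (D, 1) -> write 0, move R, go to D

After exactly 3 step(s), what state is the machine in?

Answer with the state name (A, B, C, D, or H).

Step 1: in state A at pos 0, read 0 -> (A,0)->write 1,move L,goto C. Now: state=C, head=-1, tape[-2..1]=0010 (head:  ^)
Step 2: in state C at pos -1, read 0 -> (C,0)->write 1,move R,goto B. Now: state=B, head=0, tape[-2..1]=0110 (head:   ^)
Step 3: in state B at pos 0, read 1 -> (B,1)->write 1,move L,goto A. Now: state=A, head=-1, tape[-2..1]=0110 (head:  ^)

Answer: A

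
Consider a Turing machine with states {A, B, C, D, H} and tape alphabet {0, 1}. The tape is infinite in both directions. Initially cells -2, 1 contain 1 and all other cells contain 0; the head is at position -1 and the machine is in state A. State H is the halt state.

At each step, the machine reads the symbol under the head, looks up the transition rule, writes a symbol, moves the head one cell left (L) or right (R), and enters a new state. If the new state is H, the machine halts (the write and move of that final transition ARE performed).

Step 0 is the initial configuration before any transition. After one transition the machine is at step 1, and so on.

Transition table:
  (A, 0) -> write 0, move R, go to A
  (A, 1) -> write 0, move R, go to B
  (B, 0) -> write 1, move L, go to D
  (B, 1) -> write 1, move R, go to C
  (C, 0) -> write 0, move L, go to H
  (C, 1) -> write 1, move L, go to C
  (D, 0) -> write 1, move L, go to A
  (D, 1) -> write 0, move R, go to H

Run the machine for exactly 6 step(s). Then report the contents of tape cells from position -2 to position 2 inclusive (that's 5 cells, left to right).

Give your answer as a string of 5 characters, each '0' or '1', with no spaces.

Answer: 10011

Derivation:
Step 1: in state A at pos -1, read 0 -> (A,0)->write 0,move R,goto A. Now: state=A, head=0, tape[-3..2]=010010 (head:    ^)
Step 2: in state A at pos 0, read 0 -> (A,0)->write 0,move R,goto A. Now: state=A, head=1, tape[-3..2]=010010 (head:     ^)
Step 3: in state A at pos 1, read 1 -> (A,1)->write 0,move R,goto B. Now: state=B, head=2, tape[-3..3]=0100000 (head:      ^)
Step 4: in state B at pos 2, read 0 -> (B,0)->write 1,move L,goto D. Now: state=D, head=1, tape[-3..3]=0100010 (head:     ^)
Step 5: in state D at pos 1, read 0 -> (D,0)->write 1,move L,goto A. Now: state=A, head=0, tape[-3..3]=0100110 (head:    ^)
Step 6: in state A at pos 0, read 0 -> (A,0)->write 0,move R,goto A. Now: state=A, head=1, tape[-3..3]=0100110 (head:     ^)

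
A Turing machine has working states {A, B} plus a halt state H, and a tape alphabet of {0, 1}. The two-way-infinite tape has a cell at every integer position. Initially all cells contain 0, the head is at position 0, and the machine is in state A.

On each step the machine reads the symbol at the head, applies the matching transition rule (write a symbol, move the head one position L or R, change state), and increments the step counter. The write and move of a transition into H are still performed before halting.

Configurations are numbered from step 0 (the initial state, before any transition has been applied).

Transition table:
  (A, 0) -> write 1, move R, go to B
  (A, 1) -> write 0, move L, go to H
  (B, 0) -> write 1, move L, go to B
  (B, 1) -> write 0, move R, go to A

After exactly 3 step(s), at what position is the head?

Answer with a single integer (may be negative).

Answer: 1

Derivation:
Step 1: in state A at pos 0, read 0 -> (A,0)->write 1,move R,goto B. Now: state=B, head=1, tape[-1..2]=0100 (head:   ^)
Step 2: in state B at pos 1, read 0 -> (B,0)->write 1,move L,goto B. Now: state=B, head=0, tape[-1..2]=0110 (head:  ^)
Step 3: in state B at pos 0, read 1 -> (B,1)->write 0,move R,goto A. Now: state=A, head=1, tape[-1..2]=0010 (head:   ^)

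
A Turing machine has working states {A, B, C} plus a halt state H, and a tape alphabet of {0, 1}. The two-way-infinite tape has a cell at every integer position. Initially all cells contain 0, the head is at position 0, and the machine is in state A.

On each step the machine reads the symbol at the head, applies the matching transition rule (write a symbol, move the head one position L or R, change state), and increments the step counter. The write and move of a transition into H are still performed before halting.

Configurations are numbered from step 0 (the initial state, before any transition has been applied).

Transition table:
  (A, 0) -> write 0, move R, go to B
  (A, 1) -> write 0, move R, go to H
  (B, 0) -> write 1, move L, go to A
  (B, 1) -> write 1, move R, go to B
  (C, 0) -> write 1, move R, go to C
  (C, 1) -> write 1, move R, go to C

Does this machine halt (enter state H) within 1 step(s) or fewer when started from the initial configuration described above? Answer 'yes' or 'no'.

Step 1: in state A at pos 0, read 0 -> (A,0)->write 0,move R,goto B. Now: state=B, head=1, tape[-1..2]=0000 (head:   ^)
After 1 step(s): state = B (not H) -> not halted within 1 -> no

Answer: no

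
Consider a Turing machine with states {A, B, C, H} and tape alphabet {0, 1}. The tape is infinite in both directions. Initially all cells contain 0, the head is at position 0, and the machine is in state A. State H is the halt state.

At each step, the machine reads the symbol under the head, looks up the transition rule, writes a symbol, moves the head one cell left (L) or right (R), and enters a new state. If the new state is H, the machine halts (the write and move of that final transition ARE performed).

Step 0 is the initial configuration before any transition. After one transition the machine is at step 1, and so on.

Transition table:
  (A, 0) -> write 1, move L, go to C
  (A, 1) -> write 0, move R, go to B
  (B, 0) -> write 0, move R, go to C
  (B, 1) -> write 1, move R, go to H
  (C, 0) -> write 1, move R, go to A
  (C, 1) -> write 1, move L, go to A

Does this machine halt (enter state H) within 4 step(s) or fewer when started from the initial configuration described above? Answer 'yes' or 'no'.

Answer: no

Derivation:
Step 1: in state A at pos 0, read 0 -> (A,0)->write 1,move L,goto C. Now: state=C, head=-1, tape[-2..1]=0010 (head:  ^)
Step 2: in state C at pos -1, read 0 -> (C,0)->write 1,move R,goto A. Now: state=A, head=0, tape[-2..1]=0110 (head:   ^)
Step 3: in state A at pos 0, read 1 -> (A,1)->write 0,move R,goto B. Now: state=B, head=1, tape[-2..2]=01000 (head:    ^)
Step 4: in state B at pos 1, read 0 -> (B,0)->write 0,move R,goto C. Now: state=C, head=2, tape[-2..3]=010000 (head:     ^)
After 4 step(s): state = C (not H) -> not halted within 4 -> no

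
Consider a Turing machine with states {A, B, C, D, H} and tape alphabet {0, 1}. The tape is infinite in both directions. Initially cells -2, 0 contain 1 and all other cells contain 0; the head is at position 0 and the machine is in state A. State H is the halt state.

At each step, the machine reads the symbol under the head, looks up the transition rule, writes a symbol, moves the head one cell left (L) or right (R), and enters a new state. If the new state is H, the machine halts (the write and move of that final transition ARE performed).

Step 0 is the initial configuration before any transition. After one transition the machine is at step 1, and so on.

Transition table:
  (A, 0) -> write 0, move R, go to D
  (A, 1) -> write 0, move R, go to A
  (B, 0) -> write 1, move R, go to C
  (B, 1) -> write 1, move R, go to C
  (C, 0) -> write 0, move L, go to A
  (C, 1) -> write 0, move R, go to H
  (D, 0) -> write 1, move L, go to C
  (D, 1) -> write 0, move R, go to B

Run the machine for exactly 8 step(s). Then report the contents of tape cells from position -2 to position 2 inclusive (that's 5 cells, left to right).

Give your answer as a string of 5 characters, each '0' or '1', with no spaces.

Answer: 10011

Derivation:
Step 1: in state A at pos 0, read 1 -> (A,1)->write 0,move R,goto A. Now: state=A, head=1, tape[-3..2]=010000 (head:     ^)
Step 2: in state A at pos 1, read 0 -> (A,0)->write 0,move R,goto D. Now: state=D, head=2, tape[-3..3]=0100000 (head:      ^)
Step 3: in state D at pos 2, read 0 -> (D,0)->write 1,move L,goto C. Now: state=C, head=1, tape[-3..3]=0100010 (head:     ^)
Step 4: in state C at pos 1, read 0 -> (C,0)->write 0,move L,goto A. Now: state=A, head=0, tape[-3..3]=0100010 (head:    ^)
Step 5: in state A at pos 0, read 0 -> (A,0)->write 0,move R,goto D. Now: state=D, head=1, tape[-3..3]=0100010 (head:     ^)
Step 6: in state D at pos 1, read 0 -> (D,0)->write 1,move L,goto C. Now: state=C, head=0, tape[-3..3]=0100110 (head:    ^)
Step 7: in state C at pos 0, read 0 -> (C,0)->write 0,move L,goto A. Now: state=A, head=-1, tape[-3..3]=0100110 (head:   ^)
Step 8: in state A at pos -1, read 0 -> (A,0)->write 0,move R,goto D. Now: state=D, head=0, tape[-3..3]=0100110 (head:    ^)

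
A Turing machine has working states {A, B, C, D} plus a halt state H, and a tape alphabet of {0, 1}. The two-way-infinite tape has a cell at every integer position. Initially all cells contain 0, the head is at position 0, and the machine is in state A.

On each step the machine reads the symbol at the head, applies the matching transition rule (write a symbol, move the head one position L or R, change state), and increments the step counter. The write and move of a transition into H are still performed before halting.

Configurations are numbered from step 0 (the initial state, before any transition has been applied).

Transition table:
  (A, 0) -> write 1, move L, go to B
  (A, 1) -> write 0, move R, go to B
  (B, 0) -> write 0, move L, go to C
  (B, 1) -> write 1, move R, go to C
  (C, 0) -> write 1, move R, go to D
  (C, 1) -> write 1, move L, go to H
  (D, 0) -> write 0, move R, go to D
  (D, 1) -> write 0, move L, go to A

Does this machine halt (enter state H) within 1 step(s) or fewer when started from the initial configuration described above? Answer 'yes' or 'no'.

Answer: no

Derivation:
Step 1: in state A at pos 0, read 0 -> (A,0)->write 1,move L,goto B. Now: state=B, head=-1, tape[-2..1]=0010 (head:  ^)
After 1 step(s): state = B (not H) -> not halted within 1 -> no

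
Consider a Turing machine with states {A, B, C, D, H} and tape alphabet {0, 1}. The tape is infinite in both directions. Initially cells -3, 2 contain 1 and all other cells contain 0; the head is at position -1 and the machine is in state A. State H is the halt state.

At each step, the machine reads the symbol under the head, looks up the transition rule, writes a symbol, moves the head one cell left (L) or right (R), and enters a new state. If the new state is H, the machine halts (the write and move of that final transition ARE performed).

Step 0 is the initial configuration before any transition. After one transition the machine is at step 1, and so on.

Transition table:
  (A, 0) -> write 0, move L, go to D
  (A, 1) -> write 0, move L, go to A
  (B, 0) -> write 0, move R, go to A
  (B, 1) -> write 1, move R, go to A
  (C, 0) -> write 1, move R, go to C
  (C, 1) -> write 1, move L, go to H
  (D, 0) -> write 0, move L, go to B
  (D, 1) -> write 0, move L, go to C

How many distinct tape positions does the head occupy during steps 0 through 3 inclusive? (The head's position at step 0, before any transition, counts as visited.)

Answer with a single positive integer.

Step 1: in state A at pos -1, read 0 -> (A,0)->write 0,move L,goto D. Now: state=D, head=-2, tape[-4..3]=01000010 (head:   ^)
Step 2: in state D at pos -2, read 0 -> (D,0)->write 0,move L,goto B. Now: state=B, head=-3, tape[-4..3]=01000010 (head:  ^)
Step 3: in state B at pos -3, read 1 -> (B,1)->write 1,move R,goto A. Now: state=A, head=-2, tape[-4..3]=01000010 (head:   ^)
Head positions at steps 0..3: starting at -1, distinct positions visited = {-3, -2, -1} -> 3 position(s)

Answer: 3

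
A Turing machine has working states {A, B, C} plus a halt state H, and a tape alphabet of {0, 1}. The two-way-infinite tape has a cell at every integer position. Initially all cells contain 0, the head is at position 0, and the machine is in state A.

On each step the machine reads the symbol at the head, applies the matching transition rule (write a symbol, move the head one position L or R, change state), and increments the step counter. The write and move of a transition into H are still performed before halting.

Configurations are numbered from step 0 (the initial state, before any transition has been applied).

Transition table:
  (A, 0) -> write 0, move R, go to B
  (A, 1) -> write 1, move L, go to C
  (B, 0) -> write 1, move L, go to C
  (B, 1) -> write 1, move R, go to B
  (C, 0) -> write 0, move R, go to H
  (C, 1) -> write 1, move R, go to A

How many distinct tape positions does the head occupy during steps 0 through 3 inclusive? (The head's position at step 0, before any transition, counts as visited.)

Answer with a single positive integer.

Answer: 2

Derivation:
Step 1: in state A at pos 0, read 0 -> (A,0)->write 0,move R,goto B. Now: state=B, head=1, tape[-1..2]=0000 (head:   ^)
Step 2: in state B at pos 1, read 0 -> (B,0)->write 1,move L,goto C. Now: state=C, head=0, tape[-1..2]=0010 (head:  ^)
Step 3: in state C at pos 0, read 0 -> (C,0)->write 0,move R,goto H. Now: state=H, head=1, tape[-1..2]=0010 (head:   ^)
Head positions at steps 0..3: starting at 0, distinct positions visited = {0, 1} -> 2 position(s)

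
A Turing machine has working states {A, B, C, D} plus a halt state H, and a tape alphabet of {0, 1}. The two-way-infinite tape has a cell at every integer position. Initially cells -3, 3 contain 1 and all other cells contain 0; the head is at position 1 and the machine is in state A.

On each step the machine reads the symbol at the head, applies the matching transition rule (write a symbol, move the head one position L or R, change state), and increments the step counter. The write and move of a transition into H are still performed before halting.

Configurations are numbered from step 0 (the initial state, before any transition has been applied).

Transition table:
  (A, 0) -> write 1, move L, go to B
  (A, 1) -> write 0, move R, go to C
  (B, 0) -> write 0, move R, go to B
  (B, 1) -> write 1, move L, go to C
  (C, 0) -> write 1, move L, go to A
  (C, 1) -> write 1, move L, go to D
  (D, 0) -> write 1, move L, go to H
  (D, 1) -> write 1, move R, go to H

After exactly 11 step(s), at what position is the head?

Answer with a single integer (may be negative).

Answer: -4

Derivation:
Step 1: in state A at pos 1, read 0 -> (A,0)->write 1,move L,goto B. Now: state=B, head=0, tape[-4..4]=010001010 (head:     ^)
Step 2: in state B at pos 0, read 0 -> (B,0)->write 0,move R,goto B. Now: state=B, head=1, tape[-4..4]=010001010 (head:      ^)
Step 3: in state B at pos 1, read 1 -> (B,1)->write 1,move L,goto C. Now: state=C, head=0, tape[-4..4]=010001010 (head:     ^)
Step 4: in state C at pos 0, read 0 -> (C,0)->write 1,move L,goto A. Now: state=A, head=-1, tape[-4..4]=010011010 (head:    ^)
Step 5: in state A at pos -1, read 0 -> (A,0)->write 1,move L,goto B. Now: state=B, head=-2, tape[-4..4]=010111010 (head:   ^)
Step 6: in state B at pos -2, read 0 -> (B,0)->write 0,move R,goto B. Now: state=B, head=-1, tape[-4..4]=010111010 (head:    ^)
Step 7: in state B at pos -1, read 1 -> (B,1)->write 1,move L,goto C. Now: state=C, head=-2, tape[-4..4]=010111010 (head:   ^)
Step 8: in state C at pos -2, read 0 -> (C,0)->write 1,move L,goto A. Now: state=A, head=-3, tape[-4..4]=011111010 (head:  ^)
Step 9: in state A at pos -3, read 1 -> (A,1)->write 0,move R,goto C. Now: state=C, head=-2, tape[-4..4]=001111010 (head:   ^)
Step 10: in state C at pos -2, read 1 -> (C,1)->write 1,move L,goto D. Now: state=D, head=-3, tape[-4..4]=001111010 (head:  ^)
Step 11: in state D at pos -3, read 0 -> (D,0)->write 1,move L,goto H. Now: state=H, head=-4, tape[-5..4]=0011111010 (head:  ^)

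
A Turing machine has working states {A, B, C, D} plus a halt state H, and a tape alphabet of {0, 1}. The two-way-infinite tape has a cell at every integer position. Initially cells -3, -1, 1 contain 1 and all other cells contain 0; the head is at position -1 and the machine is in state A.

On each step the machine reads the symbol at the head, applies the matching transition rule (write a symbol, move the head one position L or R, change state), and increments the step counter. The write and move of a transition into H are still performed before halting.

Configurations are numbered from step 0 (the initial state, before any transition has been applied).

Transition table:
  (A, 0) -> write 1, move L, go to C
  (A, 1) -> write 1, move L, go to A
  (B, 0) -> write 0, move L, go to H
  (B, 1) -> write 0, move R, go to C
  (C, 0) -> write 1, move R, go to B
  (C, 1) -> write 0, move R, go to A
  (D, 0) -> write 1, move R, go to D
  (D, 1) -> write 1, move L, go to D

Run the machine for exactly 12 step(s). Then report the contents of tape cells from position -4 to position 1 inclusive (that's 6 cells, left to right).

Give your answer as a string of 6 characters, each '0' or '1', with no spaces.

Step 1: in state A at pos -1, read 1 -> (A,1)->write 1,move L,goto A. Now: state=A, head=-2, tape[-4..2]=0101010 (head:   ^)
Step 2: in state A at pos -2, read 0 -> (A,0)->write 1,move L,goto C. Now: state=C, head=-3, tape[-4..2]=0111010 (head:  ^)
Step 3: in state C at pos -3, read 1 -> (C,1)->write 0,move R,goto A. Now: state=A, head=-2, tape[-4..2]=0011010 (head:   ^)
Step 4: in state A at pos -2, read 1 -> (A,1)->write 1,move L,goto A. Now: state=A, head=-3, tape[-4..2]=0011010 (head:  ^)
Step 5: in state A at pos -3, read 0 -> (A,0)->write 1,move L,goto C. Now: state=C, head=-4, tape[-5..2]=00111010 (head:  ^)
Step 6: in state C at pos -4, read 0 -> (C,0)->write 1,move R,goto B. Now: state=B, head=-3, tape[-5..2]=01111010 (head:   ^)
Step 7: in state B at pos -3, read 1 -> (B,1)->write 0,move R,goto C. Now: state=C, head=-2, tape[-5..2]=01011010 (head:    ^)
Step 8: in state C at pos -2, read 1 -> (C,1)->write 0,move R,goto A. Now: state=A, head=-1, tape[-5..2]=01001010 (head:     ^)
Step 9: in state A at pos -1, read 1 -> (A,1)->write 1,move L,goto A. Now: state=A, head=-2, tape[-5..2]=01001010 (head:    ^)
Step 10: in state A at pos -2, read 0 -> (A,0)->write 1,move L,goto C. Now: state=C, head=-3, tape[-5..2]=01011010 (head:   ^)
Step 11: in state C at pos -3, read 0 -> (C,0)->write 1,move R,goto B. Now: state=B, head=-2, tape[-5..2]=01111010 (head:    ^)
Step 12: in state B at pos -2, read 1 -> (B,1)->write 0,move R,goto C. Now: state=C, head=-1, tape[-5..2]=01101010 (head:     ^)

Answer: 110101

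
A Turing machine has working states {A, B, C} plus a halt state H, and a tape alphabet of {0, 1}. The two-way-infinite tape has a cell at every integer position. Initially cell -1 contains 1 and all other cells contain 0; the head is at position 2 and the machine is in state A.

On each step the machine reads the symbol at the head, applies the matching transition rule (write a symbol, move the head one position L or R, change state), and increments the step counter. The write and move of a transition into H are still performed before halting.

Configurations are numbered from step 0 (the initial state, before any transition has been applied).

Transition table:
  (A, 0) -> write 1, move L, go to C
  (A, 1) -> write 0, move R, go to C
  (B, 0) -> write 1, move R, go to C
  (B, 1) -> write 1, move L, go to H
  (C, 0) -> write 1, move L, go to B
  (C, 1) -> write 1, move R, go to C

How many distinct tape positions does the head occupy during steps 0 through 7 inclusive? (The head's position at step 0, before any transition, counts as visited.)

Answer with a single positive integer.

Step 1: in state A at pos 2, read 0 -> (A,0)->write 1,move L,goto C. Now: state=C, head=1, tape[-2..3]=010010 (head:    ^)
Step 2: in state C at pos 1, read 0 -> (C,0)->write 1,move L,goto B. Now: state=B, head=0, tape[-2..3]=010110 (head:   ^)
Step 3: in state B at pos 0, read 0 -> (B,0)->write 1,move R,goto C. Now: state=C, head=1, tape[-2..3]=011110 (head:    ^)
Step 4: in state C at pos 1, read 1 -> (C,1)->write 1,move R,goto C. Now: state=C, head=2, tape[-2..3]=011110 (head:     ^)
Step 5: in state C at pos 2, read 1 -> (C,1)->write 1,move R,goto C. Now: state=C, head=3, tape[-2..4]=0111100 (head:      ^)
Step 6: in state C at pos 3, read 0 -> (C,0)->write 1,move L,goto B. Now: state=B, head=2, tape[-2..4]=0111110 (head:     ^)
Step 7: in state B at pos 2, read 1 -> (B,1)->write 1,move L,goto H. Now: state=H, head=1, tape[-2..4]=0111110 (head:    ^)
Head positions at steps 0..7: starting at 2, distinct positions visited = {0, 1, 2, 3} -> 4 position(s)

Answer: 4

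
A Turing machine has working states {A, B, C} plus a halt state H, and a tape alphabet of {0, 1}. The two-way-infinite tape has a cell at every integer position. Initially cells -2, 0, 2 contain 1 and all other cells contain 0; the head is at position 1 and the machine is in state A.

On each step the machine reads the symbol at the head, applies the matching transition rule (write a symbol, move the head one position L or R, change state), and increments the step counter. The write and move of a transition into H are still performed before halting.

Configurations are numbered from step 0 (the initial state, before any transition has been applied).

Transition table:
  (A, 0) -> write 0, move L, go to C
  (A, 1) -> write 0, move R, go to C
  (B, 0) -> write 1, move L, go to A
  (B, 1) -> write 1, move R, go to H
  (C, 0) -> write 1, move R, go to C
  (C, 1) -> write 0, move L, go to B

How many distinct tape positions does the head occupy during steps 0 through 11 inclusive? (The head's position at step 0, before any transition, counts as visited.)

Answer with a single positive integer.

Step 1: in state A at pos 1, read 0 -> (A,0)->write 0,move L,goto C. Now: state=C, head=0, tape[-3..3]=0101010 (head:    ^)
Step 2: in state C at pos 0, read 1 -> (C,1)->write 0,move L,goto B. Now: state=B, head=-1, tape[-3..3]=0100010 (head:   ^)
Step 3: in state B at pos -1, read 0 -> (B,0)->write 1,move L,goto A. Now: state=A, head=-2, tape[-3..3]=0110010 (head:  ^)
Step 4: in state A at pos -2, read 1 -> (A,1)->write 0,move R,goto C. Now: state=C, head=-1, tape[-3..3]=0010010 (head:   ^)
Step 5: in state C at pos -1, read 1 -> (C,1)->write 0,move L,goto B. Now: state=B, head=-2, tape[-3..3]=0000010 (head:  ^)
Step 6: in state B at pos -2, read 0 -> (B,0)->write 1,move L,goto A. Now: state=A, head=-3, tape[-4..3]=00100010 (head:  ^)
Step 7: in state A at pos -3, read 0 -> (A,0)->write 0,move L,goto C. Now: state=C, head=-4, tape[-5..3]=000100010 (head:  ^)
Step 8: in state C at pos -4, read 0 -> (C,0)->write 1,move R,goto C. Now: state=C, head=-3, tape[-5..3]=010100010 (head:   ^)
Step 9: in state C at pos -3, read 0 -> (C,0)->write 1,move R,goto C. Now: state=C, head=-2, tape[-5..3]=011100010 (head:    ^)
Step 10: in state C at pos -2, read 1 -> (C,1)->write 0,move L,goto B. Now: state=B, head=-3, tape[-5..3]=011000010 (head:   ^)
Step 11: in state B at pos -3, read 1 -> (B,1)->write 1,move R,goto H. Now: state=H, head=-2, tape[-5..3]=011000010 (head:    ^)
Head positions at steps 0..11: starting at 1, distinct positions visited = {-4, -3, -2, -1, 0, 1} -> 6 position(s)

Answer: 6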